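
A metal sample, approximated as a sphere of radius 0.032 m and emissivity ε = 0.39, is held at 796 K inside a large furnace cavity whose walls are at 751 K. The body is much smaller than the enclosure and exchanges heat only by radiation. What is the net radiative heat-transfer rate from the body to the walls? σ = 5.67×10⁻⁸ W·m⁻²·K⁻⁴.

P_net ≈ 23.7 W

For a small grey body in a large enclosure: P_net = εσA(T_body⁴ − T_wall⁴).
A = 4πr² = 0.01287 m²; T_body⁴ − T_wall⁴ = 4.015×10¹¹ − 3.181×10¹¹ = 8.337×10¹⁰ K⁴.
|P_net| = 0.39·5.67×10⁻⁸·0.01287·8.337×10¹⁰.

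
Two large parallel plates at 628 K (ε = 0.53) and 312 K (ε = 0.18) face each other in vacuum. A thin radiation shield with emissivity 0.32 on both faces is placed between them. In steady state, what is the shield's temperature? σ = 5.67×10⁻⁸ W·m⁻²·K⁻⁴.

T_s ≈ 570 K

In steady state the net flux on the hot side equals that on the cold side.
σ(T₁⁴−T_s⁴)/D₁ = σ(T_s⁴−T₂⁴)/D₂, with D₁ = 1/ε₁+1/ε_s−1 = 4.012, D₂ = 1/ε_s+1/ε₂−1 = 7.681.
Solve for T_s⁴: T_s⁴ = (D₂·T₁⁴ + D₁·T₂⁴)/(D₁+D₂) = 1.054×10¹¹ K⁴.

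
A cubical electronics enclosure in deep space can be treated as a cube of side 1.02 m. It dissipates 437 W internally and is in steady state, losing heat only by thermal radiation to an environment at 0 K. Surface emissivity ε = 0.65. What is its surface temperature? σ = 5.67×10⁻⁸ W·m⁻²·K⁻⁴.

T ≈ 209 K

Steady state: internal power = radiated power, P = εσA T⁴.
Radiating area A = 6L² = 6.242 m².
T⁴ = P/(εσA) = 437/(0.65·5.67×10⁻⁸·6.242) = 1.899×10⁹ K⁴.
T = (1.899×10⁹)^(1/4).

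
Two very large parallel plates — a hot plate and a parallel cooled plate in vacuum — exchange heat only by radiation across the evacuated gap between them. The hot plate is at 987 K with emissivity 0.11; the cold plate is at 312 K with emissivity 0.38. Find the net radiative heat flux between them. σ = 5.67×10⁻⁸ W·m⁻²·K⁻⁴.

q ≈ 4970 W/m²

For two infinite grey parallel plates, q = σ(T₁⁴ − T₂⁴)/(1/ε₁ + 1/ε₂ − 1).
T₁⁴ − T₂⁴ = 9.490×10¹¹ − 9.476×10⁹ = 9.395×10¹¹ K⁴.
1/ε₁ + 1/ε₂ − 1 = 9.091 + 2.632 − 1 = 10.72.
q = 5.67×10⁻⁸ × 9.395×10¹¹ / 10.72.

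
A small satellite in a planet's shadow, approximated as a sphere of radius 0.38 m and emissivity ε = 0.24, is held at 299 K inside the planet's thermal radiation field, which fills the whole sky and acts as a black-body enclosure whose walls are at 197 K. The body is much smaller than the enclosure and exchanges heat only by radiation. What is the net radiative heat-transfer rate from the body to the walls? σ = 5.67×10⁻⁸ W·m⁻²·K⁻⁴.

P_net ≈ 160 W

For a small grey body in a large enclosure: P_net = εσA(T_body⁴ − T_wall⁴).
A = 4πr² = 1.815 m²; T_body⁴ − T_wall⁴ = 7.993×10⁹ − 1.506×10⁹ = 6.486×10⁹ K⁴.
|P_net| = 0.24·5.67×10⁻⁸·1.815·6.486×10⁹.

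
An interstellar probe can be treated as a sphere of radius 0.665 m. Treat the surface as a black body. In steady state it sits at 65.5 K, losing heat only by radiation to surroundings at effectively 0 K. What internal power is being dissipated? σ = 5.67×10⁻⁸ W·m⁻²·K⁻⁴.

Steady state: P = εσA T⁴.
A = 4πr² = 5.557 m²; T⁴ = (65.5)⁴ = 1.841×10⁷ K⁴.
P = 1.0 × 5.67×10⁻⁸ × 5.557 × 1.841×10⁷.

P ≈ 5.80 W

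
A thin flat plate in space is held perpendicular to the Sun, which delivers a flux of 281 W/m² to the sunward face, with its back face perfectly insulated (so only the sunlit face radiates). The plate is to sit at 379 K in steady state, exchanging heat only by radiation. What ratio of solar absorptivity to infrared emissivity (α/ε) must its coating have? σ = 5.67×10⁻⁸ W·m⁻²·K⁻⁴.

α/ε ≈ 4.16

Balance: αS·A = εσ·1A·T⁴ ⇒ α/ε = σT⁴/S.
α/ε = 5.67×10⁻⁸·(379)⁴/281 = 5.67×10⁻⁸·2.063×10¹⁰/281.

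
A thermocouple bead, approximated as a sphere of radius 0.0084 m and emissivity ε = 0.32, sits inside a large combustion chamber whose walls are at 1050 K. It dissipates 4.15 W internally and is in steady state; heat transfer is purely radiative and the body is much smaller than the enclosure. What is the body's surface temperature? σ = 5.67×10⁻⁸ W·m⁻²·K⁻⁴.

For a small grey body in a large enclosure, net radiated power = εσA(T⁴ − T_w⁴).
Steady state: P = εσA(T⁴ − T_w⁴) with A = 4πr² = 8.867×10⁻⁴ m².
T⁴ = P/(εσA) + T_w⁴ = 4.15/(0.32·5.67×10⁻⁸·8.867×10⁻⁴) + (1050)⁴
    = 2.580×10¹¹ + 1.216×10¹² = 1.473×10¹² K⁴.

T ≈ 1100 K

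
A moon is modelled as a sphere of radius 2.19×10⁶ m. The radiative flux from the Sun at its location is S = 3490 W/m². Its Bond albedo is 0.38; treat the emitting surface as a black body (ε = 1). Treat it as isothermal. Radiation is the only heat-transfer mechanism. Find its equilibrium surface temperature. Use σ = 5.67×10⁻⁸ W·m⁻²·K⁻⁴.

At equilibrium, absorbed power = emitted power.
Absorbing cross-section = πr² = 1.507×10¹³ m²; emitting surface = 4πr² = 6.027×10¹³ m² (ratio 4).
(1−a)S·A_cross = εσ·A_surf·T⁴  ⇒  T⁴ = (1−a)S/(4σ).
T⁴ = 0.620·3490/(4·5.67×10⁻⁸) = 9.541×10⁹ K⁴.
T = (9.541×10⁹)^(1/4).

T ≈ 313 K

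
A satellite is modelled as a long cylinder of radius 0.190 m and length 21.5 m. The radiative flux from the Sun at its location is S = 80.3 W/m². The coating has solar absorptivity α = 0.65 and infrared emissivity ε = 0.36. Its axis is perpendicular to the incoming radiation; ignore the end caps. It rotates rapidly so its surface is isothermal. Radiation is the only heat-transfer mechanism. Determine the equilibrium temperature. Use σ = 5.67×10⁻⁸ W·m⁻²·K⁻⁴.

At equilibrium, absorbed power = emitted power.
Absorbing cross-section = 2rL = 8.170 m²; emitting surface = 2πrL = 25.67 m² (ratio π).
αS·A_cross = εσ·A_surf·T⁴  ⇒  T⁴ = αS/(ε·πσ).
T⁴ = 0.650·80.3/(0.36·π·5.67×10⁻⁸) = 8.139×10⁸ K⁴.
T = (8.139×10⁸)^(1/4).

T ≈ 169 K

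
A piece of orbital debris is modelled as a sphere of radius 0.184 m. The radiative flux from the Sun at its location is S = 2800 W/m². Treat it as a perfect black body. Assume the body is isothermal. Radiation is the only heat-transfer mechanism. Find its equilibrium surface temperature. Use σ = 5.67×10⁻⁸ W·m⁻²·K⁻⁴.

At equilibrium, absorbed power = emitted power.
Absorbing cross-section = πr² = 0.1064 m²; emitting surface = 4πr² = 0.4254 m² (ratio 4).
S·A_cross = εσ·A_surf·T⁴  ⇒  T⁴ = S/(4σ).
T⁴ = 1.00·2800/(4·5.67×10⁻⁸) = 1.235×10¹⁰ K⁴.
T = (1.235×10¹⁰)^(1/4).

T ≈ 333 K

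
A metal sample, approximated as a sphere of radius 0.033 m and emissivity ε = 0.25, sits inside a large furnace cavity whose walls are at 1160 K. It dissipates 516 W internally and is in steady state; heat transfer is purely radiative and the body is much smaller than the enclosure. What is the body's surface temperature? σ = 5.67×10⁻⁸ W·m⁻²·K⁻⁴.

T ≈ 1450 K

For a small grey body in a large enclosure, net radiated power = εσA(T⁴ − T_w⁴).
Steady state: P = εσA(T⁴ − T_w⁴) with A = 4πr² = 0.01368 m².
T⁴ = P/(εσA) + T_w⁴ = 516/(0.25·5.67×10⁻⁸·0.01368) + (1160)⁴
    = 2.660×10¹² + 1.811×10¹² = 4.471×10¹² K⁴.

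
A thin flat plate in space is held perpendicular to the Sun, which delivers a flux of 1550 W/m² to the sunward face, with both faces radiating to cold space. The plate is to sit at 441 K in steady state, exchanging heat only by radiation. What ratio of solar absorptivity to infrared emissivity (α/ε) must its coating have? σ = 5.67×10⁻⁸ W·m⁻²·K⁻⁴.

α/ε ≈ 2.77

Balance: αS·A = εσ·2A·T⁴ ⇒ α/ε = 2σT⁴/S.
α/ε = 2·5.67×10⁻⁸·(441)⁴/1550 = 2·5.67×10⁻⁸·3.782×10¹⁰/1550.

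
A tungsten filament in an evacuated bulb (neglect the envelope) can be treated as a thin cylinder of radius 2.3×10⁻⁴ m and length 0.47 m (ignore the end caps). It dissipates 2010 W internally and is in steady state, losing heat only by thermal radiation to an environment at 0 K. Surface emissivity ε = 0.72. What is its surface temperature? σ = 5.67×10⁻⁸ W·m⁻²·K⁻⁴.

Steady state: internal power = radiated power, P = εσA T⁴.
Radiating area A = 2πrL = 6.792×10⁻⁴ m².
T⁴ = P/(εσA) = 2010/(0.72·5.67×10⁻⁸·6.792×10⁻⁴) = 7.249×10¹³ K⁴.
T = (7.249×10¹³)^(1/4).

T ≈ 2920 K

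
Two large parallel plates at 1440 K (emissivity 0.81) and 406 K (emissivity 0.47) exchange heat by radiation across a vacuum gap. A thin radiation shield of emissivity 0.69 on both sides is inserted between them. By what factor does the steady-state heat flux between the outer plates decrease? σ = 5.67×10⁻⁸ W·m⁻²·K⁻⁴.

Without shield: q₀ = σΔ(T⁴)/(1/ε₁+1/ε₂−1) with denominator 2.362.
With shield the two gaps are in series; the resistances add: (1/ε₁+1/ε_s−1)+(1/ε_s+1/ε₂−1) = 1.684+2.577 = 4.261.
Heat-flux ratio q₀/q = 4.261/2.362.

factor ≈ 1.80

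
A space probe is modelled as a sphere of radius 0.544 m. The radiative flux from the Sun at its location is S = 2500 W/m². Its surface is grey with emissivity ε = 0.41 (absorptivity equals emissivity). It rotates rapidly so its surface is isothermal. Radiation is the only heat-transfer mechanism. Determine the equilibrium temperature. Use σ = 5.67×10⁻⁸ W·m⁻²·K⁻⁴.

At equilibrium, absorbed power = emitted power.
Absorbing cross-section = πr² = 0.9297 m²; emitting surface = 4πr² = 3.719 m² (ratio 4).
εS·A_cross = εσ·A_surf·T⁴  ⇒  T⁴ = S/(4σ)   (ε cancels).
T⁴ = 2500/(4·5.67×10⁻⁸) = 1.102×10¹⁰ K⁴.
T = (1.102×10¹⁰)^(1/4).

T ≈ 324 K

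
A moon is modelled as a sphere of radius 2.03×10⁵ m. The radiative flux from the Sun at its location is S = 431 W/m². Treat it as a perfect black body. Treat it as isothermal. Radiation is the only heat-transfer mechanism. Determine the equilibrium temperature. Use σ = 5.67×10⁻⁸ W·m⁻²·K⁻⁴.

At equilibrium, absorbed power = emitted power.
Absorbing cross-section = πr² = 1.295×10¹¹ m²; emitting surface = 4πr² = 5.178×10¹¹ m² (ratio 4).
S·A_cross = εσ·A_surf·T⁴  ⇒  T⁴ = S/(4σ).
T⁴ = 1.00·431/(4·5.67×10⁻⁸) = 1.900×10⁹ K⁴.
T = (1.900×10⁹)^(1/4).

T ≈ 209 K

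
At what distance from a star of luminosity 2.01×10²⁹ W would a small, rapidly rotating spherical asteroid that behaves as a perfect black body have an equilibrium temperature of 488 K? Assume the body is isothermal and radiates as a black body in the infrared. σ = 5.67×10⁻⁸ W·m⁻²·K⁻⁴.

d ≈ 1.12×10¹² m

For an isothermal black-emitting sphere, (1−a)S·πr² = σ·4πr²·T⁴ ⇒ S = 4σT⁴/(1−a).
S = 4·5.67×10⁻⁸·(488)⁴/1.00 = 12860 W/m².
Flux falls as S = L/(4πd²), so d = √(L/(4πS)) = √(2.01×10²⁹/(4π·12860)).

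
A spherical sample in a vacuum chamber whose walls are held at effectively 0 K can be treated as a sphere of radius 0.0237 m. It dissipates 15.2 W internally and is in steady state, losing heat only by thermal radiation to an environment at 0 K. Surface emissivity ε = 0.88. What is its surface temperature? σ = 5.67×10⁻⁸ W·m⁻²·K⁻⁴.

Steady state: internal power = radiated power, P = εσA T⁴.
Radiating area A = 4πr² = 0.007058 m².
T⁴ = P/(εσA) = 15.2/(0.88·5.67×10⁻⁸·0.007058) = 4.316×10¹⁰ K⁴.
T = (4.316×10¹⁰)^(1/4).

T ≈ 456 K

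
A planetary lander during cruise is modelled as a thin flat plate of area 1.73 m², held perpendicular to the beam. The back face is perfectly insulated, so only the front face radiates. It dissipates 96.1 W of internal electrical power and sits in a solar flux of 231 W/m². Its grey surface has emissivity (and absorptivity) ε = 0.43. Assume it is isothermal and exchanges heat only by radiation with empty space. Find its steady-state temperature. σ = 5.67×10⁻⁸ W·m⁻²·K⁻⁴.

T ≈ 282 K

At steady state, absorbed solar power + internal power = radiated power.
Absorbed: α·S·A_cross = 0.43·231·1.730 = 171.8 W (cross-section A).
Total input = 171.8 + 96.1 = 267.9 W.
Radiated: εσ·A_surf·T⁴ with A_surf = A = 1.730 m².
T⁴ = 267.9/(0.43·5.67×10⁻⁸·1.730) = 6.352×10⁹ K⁴.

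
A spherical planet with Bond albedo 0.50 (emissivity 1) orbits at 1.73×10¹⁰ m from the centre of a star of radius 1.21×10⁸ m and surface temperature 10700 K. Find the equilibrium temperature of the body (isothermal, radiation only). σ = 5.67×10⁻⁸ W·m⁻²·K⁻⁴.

The star's surface emits σT_*⁴; at distance d the flux is S = σT_*⁴(R_*/d)².
S = 5.67×10⁻⁸·(10700)⁴·(1.21×10⁸/1.73×10¹⁰)² = 36360 W/m².
For an isothermal sphere T⁴ = (1−a)S/(4σ) = 8.015×10¹⁰ K⁴.

T ≈ 532 K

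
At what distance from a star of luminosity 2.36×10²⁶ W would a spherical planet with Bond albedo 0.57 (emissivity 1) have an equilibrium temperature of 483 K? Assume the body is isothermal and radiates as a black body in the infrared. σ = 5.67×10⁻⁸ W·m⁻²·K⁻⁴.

d ≈ 2.56×10¹⁰ m

For an isothermal black-emitting sphere, (1−a)S·πr² = σ·4πr²·T⁴ ⇒ S = 4σT⁴/(1−a).
S = 4·5.67×10⁻⁸·(483)⁴/0.430 = 28710 W/m².
Flux falls as S = L/(4πd²), so d = √(L/(4πS)) = √(2.36×10²⁶/(4π·28710)).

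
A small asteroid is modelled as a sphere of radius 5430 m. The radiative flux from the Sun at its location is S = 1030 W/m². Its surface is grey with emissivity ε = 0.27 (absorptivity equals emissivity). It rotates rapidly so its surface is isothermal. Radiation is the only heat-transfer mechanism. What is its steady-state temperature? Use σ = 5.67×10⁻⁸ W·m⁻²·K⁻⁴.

T ≈ 260 K

At equilibrium, absorbed power = emitted power.
Absorbing cross-section = πr² = 9.263×10⁷ m²; emitting surface = 4πr² = 3.705×10⁸ m² (ratio 4).
εS·A_cross = εσ·A_surf·T⁴  ⇒  T⁴ = S/(4σ)   (ε cancels).
T⁴ = 1030/(4·5.67×10⁻⁸) = 4.541×10⁹ K⁴.
T = (4.541×10⁹)^(1/4).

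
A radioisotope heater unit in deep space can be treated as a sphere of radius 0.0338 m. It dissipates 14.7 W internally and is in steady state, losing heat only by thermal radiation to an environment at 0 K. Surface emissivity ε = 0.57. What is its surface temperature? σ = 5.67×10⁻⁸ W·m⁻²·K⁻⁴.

Steady state: internal power = radiated power, P = εσA T⁴.
Radiating area A = 4πr² = 0.01436 m².
T⁴ = P/(εσA) = 14.7/(0.57·5.67×10⁻⁸·0.01436) = 3.168×10¹⁰ K⁴.
T = (3.168×10¹⁰)^(1/4).

T ≈ 422 K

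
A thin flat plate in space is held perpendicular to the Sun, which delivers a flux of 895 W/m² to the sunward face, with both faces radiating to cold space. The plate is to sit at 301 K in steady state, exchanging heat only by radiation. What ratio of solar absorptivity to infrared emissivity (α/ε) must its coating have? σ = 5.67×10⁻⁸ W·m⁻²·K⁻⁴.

α/ε ≈ 1.04

Balance: αS·A = εσ·2A·T⁴ ⇒ α/ε = 2σT⁴/S.
α/ε = 2·5.67×10⁻⁸·(301)⁴/895 = 2·5.67×10⁻⁸·8.209×10⁹/895.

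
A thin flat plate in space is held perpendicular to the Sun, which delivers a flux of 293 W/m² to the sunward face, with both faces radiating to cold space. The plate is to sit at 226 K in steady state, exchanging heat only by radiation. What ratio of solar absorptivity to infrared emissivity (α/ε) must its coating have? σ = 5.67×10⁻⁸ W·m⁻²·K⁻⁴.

α/ε ≈ 1.01

Balance: αS·A = εσ·2A·T⁴ ⇒ α/ε = 2σT⁴/S.
α/ε = 2·5.67×10⁻⁸·(226)⁴/293 = 2·5.67×10⁻⁸·2.609×10⁹/293.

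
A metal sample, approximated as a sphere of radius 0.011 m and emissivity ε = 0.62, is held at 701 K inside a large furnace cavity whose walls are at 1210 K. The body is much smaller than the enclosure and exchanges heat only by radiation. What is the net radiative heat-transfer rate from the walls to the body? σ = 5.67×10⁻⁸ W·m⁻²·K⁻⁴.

For a small grey body in a large enclosure: P_net = εσA(T_body⁴ − T_wall⁴).
A = 4πr² = 0.001521 m²; T_body⁴ − T_wall⁴ = 2.415×10¹¹ − 2.144×10¹² = -1.902×10¹² K⁴.
|P_net| = 0.62·5.67×10⁻⁸·0.001521·1.902×10¹².

P_net ≈ 102 W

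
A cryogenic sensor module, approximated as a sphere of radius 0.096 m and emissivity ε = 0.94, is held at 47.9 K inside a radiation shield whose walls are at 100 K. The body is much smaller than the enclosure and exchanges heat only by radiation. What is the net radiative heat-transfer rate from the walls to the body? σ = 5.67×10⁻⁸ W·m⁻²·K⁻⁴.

P_net ≈ 0.585 W

For a small grey body in a large enclosure: P_net = εσA(T_body⁴ − T_wall⁴).
A = 4πr² = 0.1158 m²; T_body⁴ − T_wall⁴ = 5.264×10⁶ − 1.000×10⁸ = -9.474×10⁷ K⁴.
|P_net| = 0.94·5.67×10⁻⁸·0.1158·9.474×10⁷.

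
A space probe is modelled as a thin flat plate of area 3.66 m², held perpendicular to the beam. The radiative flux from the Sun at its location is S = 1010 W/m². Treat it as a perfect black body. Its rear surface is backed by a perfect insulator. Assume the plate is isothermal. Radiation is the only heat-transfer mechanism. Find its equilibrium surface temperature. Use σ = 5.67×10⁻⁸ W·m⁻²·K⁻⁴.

T ≈ 365 K

At equilibrium, absorbed power = emitted power.
Absorbing cross-section = A = 3.660 m²; emitting surface = A = 3.660 m² (ratio 1).
S·A_cross = εσ·A_surf·T⁴  ⇒  T⁴ = S/(1σ).
T⁴ = 1.00·1010/(1·5.67×10⁻⁸) = 1.781×10¹⁰ K⁴.
T = (1.781×10¹⁰)^(1/4).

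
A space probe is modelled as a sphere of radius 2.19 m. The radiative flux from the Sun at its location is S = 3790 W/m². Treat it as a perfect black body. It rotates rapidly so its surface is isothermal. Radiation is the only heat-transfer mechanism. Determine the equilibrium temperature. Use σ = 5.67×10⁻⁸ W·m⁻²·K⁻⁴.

T ≈ 360 K

At equilibrium, absorbed power = emitted power.
Absorbing cross-section = πr² = 15.07 m²; emitting surface = 4πr² = 60.27 m² (ratio 4).
S·A_cross = εσ·A_surf·T⁴  ⇒  T⁴ = S/(4σ).
T⁴ = 1.00·3790/(4·5.67×10⁻⁸) = 1.671×10¹⁰ K⁴.
T = (1.671×10¹⁰)^(1/4).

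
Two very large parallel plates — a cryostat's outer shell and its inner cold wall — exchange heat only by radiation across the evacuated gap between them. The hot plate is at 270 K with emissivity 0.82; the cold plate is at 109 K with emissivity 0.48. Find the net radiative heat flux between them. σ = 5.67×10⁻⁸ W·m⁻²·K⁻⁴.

For two infinite grey parallel plates, q = σ(T₁⁴ − T₂⁴)/(1/ε₁ + 1/ε₂ − 1).
T₁⁴ − T₂⁴ = 5.314×10⁹ − 1.412×10⁸ = 5.173×10⁹ K⁴.
1/ε₁ + 1/ε₂ − 1 = 1.220 + 2.083 − 1 = 2.303.
q = 5.67×10⁻⁸ × 5.173×10⁹ / 2.303.

q ≈ 127 W/m²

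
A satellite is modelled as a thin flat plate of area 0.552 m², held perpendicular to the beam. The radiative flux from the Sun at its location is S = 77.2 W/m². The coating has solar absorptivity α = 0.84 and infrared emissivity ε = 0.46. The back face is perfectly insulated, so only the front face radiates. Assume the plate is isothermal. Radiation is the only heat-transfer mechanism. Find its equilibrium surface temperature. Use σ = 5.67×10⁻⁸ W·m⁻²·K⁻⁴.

T ≈ 223 K

At equilibrium, absorbed power = emitted power.
Absorbing cross-section = A = 0.5520 m²; emitting surface = A = 0.5520 m² (ratio 1).
αS·A_cross = εσ·A_surf·T⁴  ⇒  T⁴ = αS/(ε·1σ).
T⁴ = 0.840·77.2/(0.46·1·5.67×10⁻⁸) = 2.486×10⁹ K⁴.
T = (2.486×10⁹)^(1/4).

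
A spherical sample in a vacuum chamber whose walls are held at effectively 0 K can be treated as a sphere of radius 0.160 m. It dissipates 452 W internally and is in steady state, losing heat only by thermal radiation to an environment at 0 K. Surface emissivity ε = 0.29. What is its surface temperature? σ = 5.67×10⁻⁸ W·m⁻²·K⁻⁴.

T ≈ 541 K

Steady state: internal power = radiated power, P = εσA T⁴.
Radiating area A = 4πr² = 0.3217 m².
T⁴ = P/(εσA) = 452/(0.29·5.67×10⁻⁸·0.3217) = 8.545×10¹⁰ K⁴.
T = (8.545×10¹⁰)^(1/4).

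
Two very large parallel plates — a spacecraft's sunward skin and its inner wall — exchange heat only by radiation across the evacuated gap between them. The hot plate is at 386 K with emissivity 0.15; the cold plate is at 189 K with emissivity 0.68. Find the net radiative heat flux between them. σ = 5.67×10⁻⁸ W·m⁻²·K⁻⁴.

q ≈ 166 W/m²

For two infinite grey parallel plates, q = σ(T₁⁴ − T₂⁴)/(1/ε₁ + 1/ε₂ − 1).
T₁⁴ − T₂⁴ = 2.220×10¹⁰ − 1.276×10⁹ = 2.092×10¹⁰ K⁴.
1/ε₁ + 1/ε₂ − 1 = 6.667 + 1.471 − 1 = 7.137.
q = 5.67×10⁻⁸ × 2.092×10¹⁰ / 7.137.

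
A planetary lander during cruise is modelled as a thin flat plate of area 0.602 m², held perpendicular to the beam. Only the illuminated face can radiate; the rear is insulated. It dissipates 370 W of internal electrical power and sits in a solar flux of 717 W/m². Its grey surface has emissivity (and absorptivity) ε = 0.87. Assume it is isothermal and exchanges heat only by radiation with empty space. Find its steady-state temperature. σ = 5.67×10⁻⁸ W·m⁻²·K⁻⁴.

At steady state, absorbed solar power + internal power = radiated power.
Absorbed: α·S·A_cross = 0.87·717·0.6020 = 375.5 W (cross-section A).
Total input = 375.5 + 370 = 745.5 W.
Radiated: εσ·A_surf·T⁴ with A_surf = A = 0.6020 m².
T⁴ = 745.5/(0.87·5.67×10⁻⁸·0.6020) = 2.511×10¹⁰ K⁴.

T ≈ 398 K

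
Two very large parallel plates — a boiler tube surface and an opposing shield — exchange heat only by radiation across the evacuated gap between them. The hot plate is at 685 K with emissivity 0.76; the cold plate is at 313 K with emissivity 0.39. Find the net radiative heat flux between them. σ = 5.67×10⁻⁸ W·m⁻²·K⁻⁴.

q ≈ 4150 W/m²

For two infinite grey parallel plates, q = σ(T₁⁴ − T₂⁴)/(1/ε₁ + 1/ε₂ − 1).
T₁⁴ − T₂⁴ = 2.202×10¹¹ − 9.598×10⁹ = 2.106×10¹¹ K⁴.
1/ε₁ + 1/ε₂ − 1 = 1.316 + 2.564 − 1 = 2.880.
q = 5.67×10⁻⁸ × 2.106×10¹¹ / 2.880.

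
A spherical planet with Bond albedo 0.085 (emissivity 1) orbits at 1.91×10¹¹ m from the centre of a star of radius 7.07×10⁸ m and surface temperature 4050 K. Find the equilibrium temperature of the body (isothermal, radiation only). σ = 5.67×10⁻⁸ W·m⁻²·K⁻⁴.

T ≈ 170 K

The star's surface emits σT_*⁴; at distance d the flux is S = σT_*⁴(R_*/d)².
S = 5.67×10⁻⁸·(4050)⁴·(7.07×10⁸/1.91×10¹¹)² = 209.0 W/m².
For an isothermal sphere T⁴ = (1−a)S/(4σ) = 8.432×10⁸ K⁴.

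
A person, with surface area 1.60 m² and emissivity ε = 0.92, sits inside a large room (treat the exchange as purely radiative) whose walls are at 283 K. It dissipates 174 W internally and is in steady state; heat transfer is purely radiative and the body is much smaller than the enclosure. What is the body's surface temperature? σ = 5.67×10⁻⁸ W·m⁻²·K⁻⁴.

For a small grey body in a large enclosure, net radiated power = εσA(T⁴ − T_w⁴).
Steady state: P = εσA(T⁴ − T_w⁴) with A = 1.60 m².
T⁴ = P/(εσA) + T_w⁴ = 174/(0.92·5.67×10⁻⁸·1.600) + (283)⁴
    = 2.085×10⁹ + 6.414×10⁹ = 8.499×10⁹ K⁴.

T ≈ 304 K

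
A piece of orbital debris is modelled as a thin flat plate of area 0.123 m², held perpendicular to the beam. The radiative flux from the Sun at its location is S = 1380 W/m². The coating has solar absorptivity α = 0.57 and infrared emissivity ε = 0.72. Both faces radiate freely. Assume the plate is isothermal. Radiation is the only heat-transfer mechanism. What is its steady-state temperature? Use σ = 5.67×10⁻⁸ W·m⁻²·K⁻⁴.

At equilibrium, absorbed power = emitted power.
Absorbing cross-section = A = 0.1230 m²; emitting surface = 2A = 0.2460 m² (ratio 2).
αS·A_cross = εσ·A_surf·T⁴  ⇒  T⁴ = αS/(ε·2σ).
T⁴ = 0.570·1380/(0.72·2·5.67×10⁻⁸) = 9.634×10⁹ K⁴.
T = (9.634×10⁹)^(1/4).

T ≈ 313 K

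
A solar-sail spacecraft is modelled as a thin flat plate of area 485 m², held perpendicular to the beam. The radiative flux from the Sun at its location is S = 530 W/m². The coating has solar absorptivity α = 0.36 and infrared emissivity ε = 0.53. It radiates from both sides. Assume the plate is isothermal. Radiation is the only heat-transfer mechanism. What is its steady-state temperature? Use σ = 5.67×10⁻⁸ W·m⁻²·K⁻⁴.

At equilibrium, absorbed power = emitted power.
Absorbing cross-section = A = 485.0 m²; emitting surface = 2A = 970.0 m² (ratio 2).
αS·A_cross = εσ·A_surf·T⁴  ⇒  T⁴ = αS/(ε·2σ).
T⁴ = 0.360·530/(0.53·2·5.67×10⁻⁸) = 3.175×10⁹ K⁴.
T = (3.175×10⁹)^(1/4).

T ≈ 237 K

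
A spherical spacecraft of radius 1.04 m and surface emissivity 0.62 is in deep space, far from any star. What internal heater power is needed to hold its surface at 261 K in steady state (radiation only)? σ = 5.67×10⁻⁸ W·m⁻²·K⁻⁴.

P = εσ·4πr²·T⁴.
4πr² = 13.59 m²; T⁴ = 4.640×10⁹ K⁴.
P = 0.62·5.67×10⁻⁸·13.59·4.640×10⁹.

P ≈ 2220 W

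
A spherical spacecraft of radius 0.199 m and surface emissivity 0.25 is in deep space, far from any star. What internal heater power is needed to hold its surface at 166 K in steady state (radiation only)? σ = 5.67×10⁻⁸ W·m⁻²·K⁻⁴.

P ≈ 5.36 W

P = εσ·4πr²·T⁴.
4πr² = 0.4976 m²; T⁴ = 7.593×10⁸ K⁴.
P = 0.25·5.67×10⁻⁸·0.4976·7.593×10⁸.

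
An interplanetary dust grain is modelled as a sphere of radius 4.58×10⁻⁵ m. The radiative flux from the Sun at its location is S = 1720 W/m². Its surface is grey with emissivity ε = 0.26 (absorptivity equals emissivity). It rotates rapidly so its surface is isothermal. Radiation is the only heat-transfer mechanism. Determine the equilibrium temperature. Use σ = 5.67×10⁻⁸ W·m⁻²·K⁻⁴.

At equilibrium, absorbed power = emitted power.
Absorbing cross-section = πr² = 6.590×10⁻⁹ m²; emitting surface = 4πr² = 2.636×10⁻⁸ m² (ratio 4).
εS·A_cross = εσ·A_surf·T⁴  ⇒  T⁴ = S/(4σ)   (ε cancels).
T⁴ = 1720/(4·5.67×10⁻⁸) = 7.584×10⁹ K⁴.
T = (7.584×10⁹)^(1/4).

T ≈ 295 K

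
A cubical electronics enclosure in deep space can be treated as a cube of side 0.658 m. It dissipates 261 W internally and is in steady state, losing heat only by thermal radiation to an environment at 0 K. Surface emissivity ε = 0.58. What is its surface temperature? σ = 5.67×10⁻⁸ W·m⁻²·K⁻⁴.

T ≈ 235 K

Steady state: internal power = radiated power, P = εσA T⁴.
Radiating area A = 6L² = 2.598 m².
T⁴ = P/(εσA) = 261/(0.58·5.67×10⁻⁸·2.598) = 3.055×10⁹ K⁴.
T = (3.055×10⁹)^(1/4).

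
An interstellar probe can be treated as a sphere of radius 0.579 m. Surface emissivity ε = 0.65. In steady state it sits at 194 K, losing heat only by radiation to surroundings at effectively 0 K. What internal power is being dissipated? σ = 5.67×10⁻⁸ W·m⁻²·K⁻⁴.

Steady state: P = εσA T⁴.
A = 4πr² = 4.213 m²; T⁴ = (194)⁴ = 1.416×10⁹ K⁴.
P = 0.65 × 5.67×10⁻⁸ × 4.213 × 1.416×10⁹.

P ≈ 220 W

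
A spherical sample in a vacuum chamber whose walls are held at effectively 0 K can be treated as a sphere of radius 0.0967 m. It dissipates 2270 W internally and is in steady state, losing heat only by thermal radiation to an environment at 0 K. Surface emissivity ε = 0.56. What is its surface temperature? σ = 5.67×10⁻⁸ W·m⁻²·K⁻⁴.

Steady state: internal power = radiated power, P = εσA T⁴.
Radiating area A = 4πr² = 0.1175 m².
T⁴ = P/(εσA) = 2270/(0.56·5.67×10⁻⁸·0.1175) = 6.084×10¹¹ K⁴.
T = (6.084×10¹¹)^(1/4).

T ≈ 883 K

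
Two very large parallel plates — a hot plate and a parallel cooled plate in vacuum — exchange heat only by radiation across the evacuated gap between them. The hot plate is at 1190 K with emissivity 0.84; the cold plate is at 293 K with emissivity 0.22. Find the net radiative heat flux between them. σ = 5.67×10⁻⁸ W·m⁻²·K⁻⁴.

q ≈ 23900 W/m²

For two infinite grey parallel plates, q = σ(T₁⁴ − T₂⁴)/(1/ε₁ + 1/ε₂ − 1).
T₁⁴ − T₂⁴ = 2.005×10¹² − 7.370×10⁹ = 1.998×10¹² K⁴.
1/ε₁ + 1/ε₂ − 1 = 1.190 + 4.545 − 1 = 4.736.
q = 5.67×10⁻⁸ × 1.998×10¹² / 4.736.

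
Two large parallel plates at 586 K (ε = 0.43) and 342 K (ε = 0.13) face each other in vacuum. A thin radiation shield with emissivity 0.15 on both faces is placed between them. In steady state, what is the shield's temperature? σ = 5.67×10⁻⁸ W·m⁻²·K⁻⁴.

In steady state the net flux on the hot side equals that on the cold side.
σ(T₁⁴−T_s⁴)/D₁ = σ(T_s⁴−T₂⁴)/D₂, with D₁ = 1/ε₁+1/ε_s−1 = 7.992, D₂ = 1/ε_s+1/ε₂−1 = 13.36.
Solve for T_s⁴: T_s⁴ = (D₂·T₁⁴ + D₁·T₂⁴)/(D₁+D₂) = 7.890×10¹⁰ K⁴.

T_s ≈ 530 K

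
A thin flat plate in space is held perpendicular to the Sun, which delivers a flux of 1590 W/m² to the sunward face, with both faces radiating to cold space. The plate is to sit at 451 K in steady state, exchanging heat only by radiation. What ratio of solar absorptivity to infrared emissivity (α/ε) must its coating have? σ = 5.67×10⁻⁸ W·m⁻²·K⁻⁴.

Balance: αS·A = εσ·2A·T⁴ ⇒ α/ε = 2σT⁴/S.
α/ε = 2·5.67×10⁻⁸·(451)⁴/1590 = 2·5.67×10⁻⁸·4.137×10¹⁰/1590.

α/ε ≈ 2.95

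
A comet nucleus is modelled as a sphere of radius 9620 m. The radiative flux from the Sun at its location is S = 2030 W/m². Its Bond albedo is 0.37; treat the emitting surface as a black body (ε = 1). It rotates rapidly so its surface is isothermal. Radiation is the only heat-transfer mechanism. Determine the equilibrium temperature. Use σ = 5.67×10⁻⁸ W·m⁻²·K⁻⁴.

T ≈ 274 K

At equilibrium, absorbed power = emitted power.
Absorbing cross-section = πr² = 2.907×10⁸ m²; emitting surface = 4πr² = 1.163×10⁹ m² (ratio 4).
(1−a)S·A_cross = εσ·A_surf·T⁴  ⇒  T⁴ = (1−a)S/(4σ).
T⁴ = 0.630·2030/(4·5.67×10⁻⁸) = 5.639×10⁹ K⁴.
T = (5.639×10⁹)^(1/4).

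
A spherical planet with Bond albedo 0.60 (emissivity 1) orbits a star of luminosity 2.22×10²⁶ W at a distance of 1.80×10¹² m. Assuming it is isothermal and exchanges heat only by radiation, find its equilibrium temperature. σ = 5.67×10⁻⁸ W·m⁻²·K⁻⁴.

First find the stellar flux at distance d: S = L/(4πd²) = 2.22×10²⁶/(4π·(1.80×10¹²)²) = 5.453 W/m².
For an isothermal sphere, absorbed (1−a)S·πr² = emitted σ·4πr²·T⁴, so T⁴ = (1−a)S/(4σ).
T⁴ = 0.400·5.453/(4·5.67×10⁻⁸) = 9.616×10⁶ K⁴.

T ≈ 55.7 K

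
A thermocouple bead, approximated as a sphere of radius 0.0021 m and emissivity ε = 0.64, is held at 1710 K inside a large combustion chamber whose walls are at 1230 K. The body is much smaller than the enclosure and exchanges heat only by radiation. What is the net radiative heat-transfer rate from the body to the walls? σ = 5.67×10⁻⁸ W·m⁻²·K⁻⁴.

P_net ≈ 12.6 W

For a small grey body in a large enclosure: P_net = εσA(T_body⁴ − T_wall⁴).
A = 4πr² = 5.542×10⁻⁵ m²; T_body⁴ − T_wall⁴ = 8.550×10¹² − 2.289×10¹² = 6.261×10¹² K⁴.
|P_net| = 0.64·5.67×10⁻⁸·5.542×10⁻⁵·6.261×10¹².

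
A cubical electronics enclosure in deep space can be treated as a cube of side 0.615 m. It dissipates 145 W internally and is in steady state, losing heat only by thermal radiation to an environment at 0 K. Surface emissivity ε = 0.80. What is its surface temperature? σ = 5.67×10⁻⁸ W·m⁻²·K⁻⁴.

Steady state: internal power = radiated power, P = εσA T⁴.
Radiating area A = 6L² = 2.269 m².
T⁴ = P/(εσA) = 145/(0.80·5.67×10⁻⁸·2.269) = 1.409×10⁹ K⁴.
T = (1.409×10⁹)^(1/4).

T ≈ 194 K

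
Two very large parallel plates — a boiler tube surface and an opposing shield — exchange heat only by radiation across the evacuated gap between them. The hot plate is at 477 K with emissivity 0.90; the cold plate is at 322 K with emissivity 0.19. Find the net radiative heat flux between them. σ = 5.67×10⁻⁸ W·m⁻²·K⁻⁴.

q ≈ 433 W/m²

For two infinite grey parallel plates, q = σ(T₁⁴ − T₂⁴)/(1/ε₁ + 1/ε₂ − 1).
T₁⁴ − T₂⁴ = 5.177×10¹⁰ − 1.075×10¹⁰ = 4.102×10¹⁰ K⁴.
1/ε₁ + 1/ε₂ − 1 = 1.111 + 5.263 − 1 = 5.374.
q = 5.67×10⁻⁸ × 4.102×10¹⁰ / 5.374.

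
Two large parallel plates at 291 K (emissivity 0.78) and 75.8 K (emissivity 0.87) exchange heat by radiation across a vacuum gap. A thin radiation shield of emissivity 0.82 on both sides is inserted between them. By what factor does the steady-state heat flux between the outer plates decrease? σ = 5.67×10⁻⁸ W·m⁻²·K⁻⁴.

factor ≈ 2.01

Without shield: q₀ = σΔ(T⁴)/(1/ε₁+1/ε₂−1) with denominator 1.431.
With shield the two gaps are in series; the resistances add: (1/ε₁+1/ε_s−1)+(1/ε_s+1/ε₂−1) = 1.502+1.369 = 2.871.
Heat-flux ratio q₀/q = 2.871/1.431.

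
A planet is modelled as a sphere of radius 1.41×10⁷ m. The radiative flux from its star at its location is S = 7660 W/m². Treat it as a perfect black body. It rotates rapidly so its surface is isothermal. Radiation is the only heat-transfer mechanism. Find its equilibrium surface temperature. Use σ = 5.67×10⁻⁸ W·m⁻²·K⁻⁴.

T ≈ 429 K

At equilibrium, absorbed power = emitted power.
Absorbing cross-section = πr² = 6.246×10¹⁴ m²; emitting surface = 4πr² = 2.498×10¹⁵ m² (ratio 4).
S·A_cross = εσ·A_surf·T⁴  ⇒  T⁴ = S/(4σ).
T⁴ = 1.00·7660/(4·5.67×10⁻⁸) = 3.377×10¹⁰ K⁴.
T = (3.377×10¹⁰)^(1/4).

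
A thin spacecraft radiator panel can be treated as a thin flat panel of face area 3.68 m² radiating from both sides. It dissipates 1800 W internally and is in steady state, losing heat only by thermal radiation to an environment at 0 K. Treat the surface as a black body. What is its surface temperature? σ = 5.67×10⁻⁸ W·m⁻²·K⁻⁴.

Steady state: internal power = radiated power, P = εσA T⁴.
Radiating area A = 2·3.68 = 7.360 m².
T⁴ = P/(εσA) = 1800/(1.0·5.67×10⁻⁸·7.360) = 4.313×10⁹ K⁴.
T = (4.313×10⁹)^(1/4).

T ≈ 256 K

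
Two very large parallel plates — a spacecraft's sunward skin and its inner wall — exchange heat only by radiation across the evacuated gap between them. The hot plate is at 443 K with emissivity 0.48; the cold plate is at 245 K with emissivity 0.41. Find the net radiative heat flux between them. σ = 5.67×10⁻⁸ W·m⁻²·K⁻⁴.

For two infinite grey parallel plates, q = σ(T₁⁴ − T₂⁴)/(1/ε₁ + 1/ε₂ − 1).
T₁⁴ − T₂⁴ = 3.851×10¹⁰ − 3.603×10⁹ = 3.491×10¹⁰ K⁴.
1/ε₁ + 1/ε₂ − 1 = 2.083 + 2.439 − 1 = 3.522.
q = 5.67×10⁻⁸ × 3.491×10¹⁰ / 3.522.

q ≈ 562 W/m²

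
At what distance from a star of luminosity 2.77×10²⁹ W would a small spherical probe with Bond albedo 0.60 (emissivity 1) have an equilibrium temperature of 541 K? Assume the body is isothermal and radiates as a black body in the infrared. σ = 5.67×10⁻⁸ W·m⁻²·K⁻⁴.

d ≈ 6.74×10¹¹ m

For an isothermal black-emitting sphere, (1−a)S·πr² = σ·4πr²·T⁴ ⇒ S = 4σT⁴/(1−a).
S = 4·5.67×10⁻⁸·(541)⁴/0.400 = 48570 W/m².
Flux falls as S = L/(4πd²), so d = √(L/(4πS)) = √(2.77×10²⁹/(4π·48570)).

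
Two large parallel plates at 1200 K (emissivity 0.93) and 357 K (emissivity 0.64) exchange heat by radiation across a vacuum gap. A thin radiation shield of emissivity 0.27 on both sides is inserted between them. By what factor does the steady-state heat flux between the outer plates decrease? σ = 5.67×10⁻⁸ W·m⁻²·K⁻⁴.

factor ≈ 4.91

Without shield: q₀ = σΔ(T⁴)/(1/ε₁+1/ε₂−1) with denominator 1.638.
With shield the two gaps are in series; the resistances add: (1/ε₁+1/ε_s−1)+(1/ε_s+1/ε₂−1) = 3.779+4.266 = 8.045.
Heat-flux ratio q₀/q = 8.045/1.638.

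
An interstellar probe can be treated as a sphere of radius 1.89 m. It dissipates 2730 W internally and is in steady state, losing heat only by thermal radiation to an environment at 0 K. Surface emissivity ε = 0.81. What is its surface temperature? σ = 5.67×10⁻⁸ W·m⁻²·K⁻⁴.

Steady state: internal power = radiated power, P = εσA T⁴.
Radiating area A = 4πr² = 44.89 m².
T⁴ = P/(εσA) = 2730/(0.81·5.67×10⁻⁸·44.89) = 1.324×10⁹ K⁴.
T = (1.324×10⁹)^(1/4).

T ≈ 191 K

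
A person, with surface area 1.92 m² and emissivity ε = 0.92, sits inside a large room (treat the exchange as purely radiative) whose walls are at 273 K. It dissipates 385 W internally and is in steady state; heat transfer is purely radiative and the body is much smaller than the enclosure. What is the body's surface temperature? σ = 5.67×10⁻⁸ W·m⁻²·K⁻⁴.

For a small grey body in a large enclosure, net radiated power = εσA(T⁴ − T_w⁴).
Steady state: P = εσA(T⁴ − T_w⁴) with A = 1.92 m².
T⁴ = P/(εσA) + T_w⁴ = 385/(0.92·5.67×10⁻⁸·1.920) + (273)⁴
    = 3.844×10⁹ + 5.555×10⁹ = 9.399×10⁹ K⁴.

T ≈ 311 K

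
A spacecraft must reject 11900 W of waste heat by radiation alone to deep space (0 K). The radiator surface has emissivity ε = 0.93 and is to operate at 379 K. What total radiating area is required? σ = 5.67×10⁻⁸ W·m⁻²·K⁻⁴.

P = εσA T⁴ ⇒ A = P/(εσT⁴).
T⁴ = 2.063×10¹⁰ K⁴.
A = 11900/(0.93 × 5.67×10⁻⁸ × 2.063×10¹⁰).

A ≈ 10.9 m²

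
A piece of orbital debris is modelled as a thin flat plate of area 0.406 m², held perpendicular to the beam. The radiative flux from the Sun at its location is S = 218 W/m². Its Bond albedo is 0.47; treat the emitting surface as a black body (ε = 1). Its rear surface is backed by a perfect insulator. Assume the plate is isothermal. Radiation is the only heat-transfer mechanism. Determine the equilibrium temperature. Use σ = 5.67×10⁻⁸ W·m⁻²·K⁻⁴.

At equilibrium, absorbed power = emitted power.
Absorbing cross-section = A = 0.4060 m²; emitting surface = A = 0.4060 m² (ratio 1).
(1−a)S·A_cross = εσ·A_surf·T⁴  ⇒  T⁴ = (1−a)S/(1σ).
T⁴ = 0.530·218/(1·5.67×10⁻⁸) = 2.038×10⁹ K⁴.
T = (2.038×10⁹)^(1/4).

T ≈ 212 K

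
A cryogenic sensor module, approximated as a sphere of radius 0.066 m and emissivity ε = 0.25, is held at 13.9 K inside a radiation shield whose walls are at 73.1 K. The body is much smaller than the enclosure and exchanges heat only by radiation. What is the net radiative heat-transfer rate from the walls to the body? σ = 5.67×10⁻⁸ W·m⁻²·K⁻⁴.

For a small grey body in a large enclosure: P_net = εσA(T_body⁴ − T_wall⁴).
A = 4πr² = 0.05474 m²; T_body⁴ − T_wall⁴ = 37330 − 2.855×10⁷ = -2.852×10⁷ K⁴.
|P_net| = 0.25·5.67×10⁻⁸·0.05474·2.852×10⁷.

P_net ≈ 0.0221 W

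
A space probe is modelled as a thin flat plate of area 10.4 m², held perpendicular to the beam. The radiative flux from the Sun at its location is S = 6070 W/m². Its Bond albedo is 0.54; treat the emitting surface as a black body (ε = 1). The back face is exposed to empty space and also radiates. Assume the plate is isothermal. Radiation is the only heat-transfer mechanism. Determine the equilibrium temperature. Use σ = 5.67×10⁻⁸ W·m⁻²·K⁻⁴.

At equilibrium, absorbed power = emitted power.
Absorbing cross-section = A = 10.40 m²; emitting surface = 2A = 20.80 m² (ratio 2).
(1−a)S·A_cross = εσ·A_surf·T⁴  ⇒  T⁴ = (1−a)S/(2σ).
T⁴ = 0.460·6070/(2·5.67×10⁻⁸) = 2.462×10¹⁰ K⁴.
T = (2.462×10¹⁰)^(1/4).

T ≈ 396 K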